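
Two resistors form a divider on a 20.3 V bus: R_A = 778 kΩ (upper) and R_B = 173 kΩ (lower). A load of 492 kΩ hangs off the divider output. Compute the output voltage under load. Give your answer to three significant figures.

The load sits in parallel with R_B: R_B‖R_L = (173 × 492) / (173 + 492) = 128.0 kΩ.
V_out = 20.3 × 128.0 / (778 + 128.0) = 20.3 × 128.0/906.0 = 2.87 V.

V_out ≈ 2.87 V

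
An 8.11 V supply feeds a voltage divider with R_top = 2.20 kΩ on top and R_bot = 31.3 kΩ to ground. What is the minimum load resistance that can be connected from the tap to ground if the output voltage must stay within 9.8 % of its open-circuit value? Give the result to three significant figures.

Output resistance R_th = R_top‖R_bot = (2.20 × 31.3)/33.50 = 2.056 kΩ.
The fractional drop is R_th/(R_th + R_L); requiring this ≤ 0.0980 gives R_L ≥ R_th(1/0.0980 − 1) = 2.056 × 9.204 = 18.9 kΩ.

R_L(min) ≈ 18.9 kΩ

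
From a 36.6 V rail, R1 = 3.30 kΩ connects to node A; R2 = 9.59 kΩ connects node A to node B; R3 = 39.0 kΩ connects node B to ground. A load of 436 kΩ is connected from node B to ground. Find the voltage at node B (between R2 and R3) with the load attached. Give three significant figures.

At node B, R3 is in parallel with the load: R3‖R_L = 35.80 kΩ.
Below node A the resistance is R2 + (R3‖R_L) = 45.39 kΩ, so V_A = 36.6 × 45.39/48.69 = 34.12 V.
Then V_B = V_A × (R3‖R_L)/(R2 + R3‖R_L) = 34.12 × 35.80/45.39 = 26.9 V.

V ≈ 26.9 V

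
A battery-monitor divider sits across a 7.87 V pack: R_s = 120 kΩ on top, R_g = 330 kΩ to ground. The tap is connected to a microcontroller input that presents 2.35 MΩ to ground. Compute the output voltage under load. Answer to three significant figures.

The load sits in parallel with R_g: R_g‖R_L = (330 × 2350) / (330 + 2350) = 289.4 kΩ.
V_out = 7.87 × 289.4 / (120 + 289.4) = 7.87 × 289.4/409.4 = 5.56 V.

V_out ≈ 5.56 V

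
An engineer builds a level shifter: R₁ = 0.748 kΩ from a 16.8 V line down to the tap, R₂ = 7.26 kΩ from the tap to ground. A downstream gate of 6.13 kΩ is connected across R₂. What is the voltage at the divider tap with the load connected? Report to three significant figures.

V_out ≈ 13.7 V

The load sits in parallel with R₂: R₂‖R_L = (7260 × 6130) / (7260 + 6130) = 3324 Ω.
V_out = 16.8 × 3324 / (748 + 3324) = 16.8 × 3324/4072 = 13.7 V.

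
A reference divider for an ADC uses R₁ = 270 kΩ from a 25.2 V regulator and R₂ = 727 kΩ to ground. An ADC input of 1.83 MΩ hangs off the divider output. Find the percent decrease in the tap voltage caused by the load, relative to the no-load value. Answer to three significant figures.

Unloaded V = 25.2 × 727/997.0 = 18.376 V.
Loaded: R₂‖R_L = 520.3 kΩ, giving V = 25.2 × 520.3/790.3 = 16.591 V.
Drop = (18.376 − 16.591) / 18.376 = 9.71 %.

9.71 %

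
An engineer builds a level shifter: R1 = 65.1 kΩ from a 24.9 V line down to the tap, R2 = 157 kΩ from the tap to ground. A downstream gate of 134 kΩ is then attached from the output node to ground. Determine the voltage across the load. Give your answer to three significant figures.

The load sits in parallel with R2: R2‖R_L = (157 × 134) / (157 + 134) = 72.30 kΩ.
V_out = 24.9 × 72.30 / (65.1 + 72.30) = 24.9 × 72.30/137.4 = 13.1 V.
(Unloaded it would have been 17.6 V.)

V_out ≈ 13.1 V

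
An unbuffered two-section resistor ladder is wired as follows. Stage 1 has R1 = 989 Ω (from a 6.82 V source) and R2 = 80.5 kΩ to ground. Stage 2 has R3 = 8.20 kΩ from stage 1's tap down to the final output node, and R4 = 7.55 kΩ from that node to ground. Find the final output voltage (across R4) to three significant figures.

Stage 2 presents R3+R4 = 15750 Ω as a load on stage 1's tap.
Stage 1's lower leg becomes R2‖(R3+R4) = 13170 Ω, so V_mid = 6.82 × 13170/14160 = 6.344 V.
Stage 2 is itself unloaded: V_out = V_mid × R4/(R3+R4) = 6.344 × 7550/15750 = 3.04 V.

V_out ≈ 3.04 V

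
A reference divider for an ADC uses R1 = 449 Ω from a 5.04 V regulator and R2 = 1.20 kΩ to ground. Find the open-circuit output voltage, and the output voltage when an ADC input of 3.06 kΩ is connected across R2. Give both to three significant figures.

Unloaded: 3.67 V; loaded: 3.31 V

Open-circuit: V = 5.04 × 1200/(449 + 1200) = 3.67 V.
With the load, R2 becomes R2‖R_L = 862.0 Ω, so V = 5.04 × 862.0/1311 = 3.31 V.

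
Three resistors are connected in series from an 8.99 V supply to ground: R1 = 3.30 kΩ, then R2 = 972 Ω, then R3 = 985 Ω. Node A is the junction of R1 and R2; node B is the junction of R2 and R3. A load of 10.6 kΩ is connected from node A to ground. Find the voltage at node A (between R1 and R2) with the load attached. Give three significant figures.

Below node A the series string R2+R3 = 1957 Ω sits in parallel with the 10600 Ω load: 1652 Ω.
V_A = 8.99 × 1652/(3300 + 1652) = 3.00 V.

V ≈ 3.00 V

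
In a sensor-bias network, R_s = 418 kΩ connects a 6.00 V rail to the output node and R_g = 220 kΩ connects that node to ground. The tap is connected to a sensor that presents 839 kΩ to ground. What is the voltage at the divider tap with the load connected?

V_out ≈ 1.77 V

The load sits in parallel with R_g: R_g‖R_L = (220 × 839) / (220 + 839) = 174.3 kΩ.
V_out = 6.00 × 174.3 / (418 + 174.3) = 6.00 × 174.3/592.3 = 1.77 V.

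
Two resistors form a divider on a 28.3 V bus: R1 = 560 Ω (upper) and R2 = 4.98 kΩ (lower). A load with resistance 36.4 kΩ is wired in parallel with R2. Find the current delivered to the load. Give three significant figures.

R2‖R_L = 4381 Ω; V_out = 28.3 × 4381/4941 = 25.09 V.
I_L = V_out / R_L = 25.09 / 36.4 kΩ = 0.689 mA.

I_L ≈ 0.689 mA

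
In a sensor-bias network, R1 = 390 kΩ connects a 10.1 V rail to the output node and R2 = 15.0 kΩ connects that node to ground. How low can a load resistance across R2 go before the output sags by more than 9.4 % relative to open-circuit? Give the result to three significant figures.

R_L(min) ≈ 139 kΩ

Output resistance R_th = R1‖R2 = (390 × 15.0)/405.0 = 14.44 kΩ.
The fractional drop is R_th/(R_th + R_L); requiring this ≤ 0.0940 gives R_L ≥ R_th(1/0.0940 − 1) = 14.44 × 9.638 = 139 kΩ.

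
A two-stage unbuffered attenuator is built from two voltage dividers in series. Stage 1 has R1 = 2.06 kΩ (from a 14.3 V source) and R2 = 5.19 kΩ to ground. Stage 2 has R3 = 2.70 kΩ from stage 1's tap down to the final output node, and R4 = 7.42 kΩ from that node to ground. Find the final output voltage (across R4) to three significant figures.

Stage 2 presents R3+R4 = 10.12 kΩ as a load on stage 1's tap.
Stage 1's lower leg becomes R2‖(R3+R4) = 3.431 kΩ, so V_mid = 14.3 × 3.431/5.491 = 8.935 V.
Stage 2 is itself unloaded: V_out = V_mid × R4/(R3+R4) = 8.935 × 7.42/10.12 = 6.55 V.

V_out ≈ 6.55 V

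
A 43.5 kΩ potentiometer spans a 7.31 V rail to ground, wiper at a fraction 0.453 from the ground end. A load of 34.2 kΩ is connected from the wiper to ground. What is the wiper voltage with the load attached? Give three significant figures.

The wiper splits the pot into (1−α)R = 23.79 kΩ above and αR = 19.71 kΩ below.
Lower section ‖ load = 12.50 kΩ.
V_wiper = 7.31 × 12.50/(23.79 + 12.50) = 2.52 V.

V ≈ 2.52 V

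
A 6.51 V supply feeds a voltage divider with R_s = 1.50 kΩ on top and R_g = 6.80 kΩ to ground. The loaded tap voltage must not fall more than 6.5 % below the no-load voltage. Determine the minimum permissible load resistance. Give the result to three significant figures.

R_L(min) ≈ 17.7 kΩ

Output resistance R_th = R_s‖R_g = (1.50 × 6.80)/8.300 = 1.229 kΩ.
The fractional drop is R_th/(R_th + R_L); requiring this ≤ 0.0650 gives R_L ≥ R_th(1/0.0650 − 1) = 1.229 × 14.38 = 17.7 kΩ.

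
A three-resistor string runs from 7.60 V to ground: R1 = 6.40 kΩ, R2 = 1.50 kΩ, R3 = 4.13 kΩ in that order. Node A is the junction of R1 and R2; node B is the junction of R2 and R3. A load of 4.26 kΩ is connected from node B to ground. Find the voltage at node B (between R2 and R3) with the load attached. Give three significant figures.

At node B, R3 is in parallel with the load: R3‖R_L = 2.097 kΩ.
Below node A the resistance is R2 + (R3‖R_L) = 3.597 kΩ, so V_A = 7.60 × 3.597/9.997 = 2.735 V.
Then V_B = V_A × (R3‖R_L)/(R2 + R3‖R_L) = 2.735 × 2.097/3.597 = 1.59 V.

V ≈ 1.59 V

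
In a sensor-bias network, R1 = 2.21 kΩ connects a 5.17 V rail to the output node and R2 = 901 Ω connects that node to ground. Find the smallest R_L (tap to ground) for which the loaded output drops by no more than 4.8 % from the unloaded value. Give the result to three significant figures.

Output resistance R_th = R1‖R2 = (2210 × 901)/3111 = 640.1 Ω.
The fractional drop is R_th/(R_th + R_L); requiring this ≤ 0.0480 gives R_L ≥ R_th(1/0.0480 − 1) = 640.1 × 19.83 = 12.7 kΩ.

R_L(min) ≈ 12.7 kΩ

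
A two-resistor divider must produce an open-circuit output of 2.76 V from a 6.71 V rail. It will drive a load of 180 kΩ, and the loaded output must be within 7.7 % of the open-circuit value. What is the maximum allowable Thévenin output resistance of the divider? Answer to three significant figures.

R_th ≤ 15.0 kΩ

Loading drop = R_th/(R_th + R_L) ≤ 0.0770, so R_th ≤ R_L · ε/(1−ε) = 180 kΩ × 0.0770/0.9230 = 15.0 kΩ.
(Any R1, R2 with R2/(R1+R2) = 0.411 and R1‖R2 ≤ 15.0 kΩ will meet the spec.)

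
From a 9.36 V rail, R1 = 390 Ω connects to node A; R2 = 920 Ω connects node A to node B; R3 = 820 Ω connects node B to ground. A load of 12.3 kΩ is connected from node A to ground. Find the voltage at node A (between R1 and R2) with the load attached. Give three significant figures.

V ≈ 7.45 V

Below node A the series string R2+R3 = 1740 Ω sits in parallel with the 12300 Ω load: 1524 Ω.
V_A = 9.36 × 1524/(390 + 1524) = 7.45 V.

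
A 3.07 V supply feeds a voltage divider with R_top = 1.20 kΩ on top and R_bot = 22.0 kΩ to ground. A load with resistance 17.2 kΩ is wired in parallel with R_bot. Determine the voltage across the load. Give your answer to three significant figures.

V_out ≈ 2.73 V

The load sits in parallel with R_bot: R_bot‖R_L = (22.0 × 17.2) / (22.0 + 17.2) = 9.653 kΩ.
V_out = 3.07 × 9.653 / (1.20 + 9.653) = 3.07 × 9.653/10.85 = 2.73 V.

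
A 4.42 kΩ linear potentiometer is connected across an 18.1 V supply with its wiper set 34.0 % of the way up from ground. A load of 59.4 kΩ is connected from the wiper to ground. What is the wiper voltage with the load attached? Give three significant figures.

V ≈ 6.05 V

The wiper splits the pot into (1−α)R = 2.917 kΩ above and αR = 1.503 kΩ below.
Lower section ‖ load = 1.466 kΩ.
V_wiper = 18.1 × 1.466/(2.917 + 1.466) = 6.05 V.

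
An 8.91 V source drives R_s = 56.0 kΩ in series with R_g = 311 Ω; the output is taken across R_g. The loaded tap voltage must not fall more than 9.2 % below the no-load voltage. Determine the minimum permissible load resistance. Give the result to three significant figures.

R_L(min) ≈ 3.05 kΩ

Output resistance R_th = R_s‖R_g = (56000 × 311)/56310 = 309.3 Ω.
The fractional drop is R_th/(R_th + R_L); requiring this ≤ 0.0920 gives R_L ≥ R_th(1/0.0920 − 1) = 309.3 × 9.870 = 3.05 kΩ.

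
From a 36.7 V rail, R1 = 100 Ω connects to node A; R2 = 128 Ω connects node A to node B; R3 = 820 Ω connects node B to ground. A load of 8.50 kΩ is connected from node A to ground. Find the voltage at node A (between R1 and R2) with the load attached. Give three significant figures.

Below node A the series string R2+R3 = 948.0 Ω sits in parallel with the 8500 Ω load: 852.9 Ω.
V_A = 36.7 × 852.9/(100 + 852.9) = 32.8 V.

V ≈ 32.8 V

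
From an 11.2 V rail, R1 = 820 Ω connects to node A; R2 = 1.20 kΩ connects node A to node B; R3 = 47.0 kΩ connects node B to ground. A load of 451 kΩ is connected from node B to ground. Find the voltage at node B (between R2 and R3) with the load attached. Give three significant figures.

At node B, R3 is in parallel with the load: R3‖R_L = 42560 Ω.
Below node A the resistance is R2 + (R3‖R_L) = 43760 Ω, so V_A = 11.2 × 43760/44580 = 10.99 V.
Then V_B = V_A × (R3‖R_L)/(R2 + R3‖R_L) = 10.99 × 42560/43760 = 10.7 V.

V ≈ 10.7 V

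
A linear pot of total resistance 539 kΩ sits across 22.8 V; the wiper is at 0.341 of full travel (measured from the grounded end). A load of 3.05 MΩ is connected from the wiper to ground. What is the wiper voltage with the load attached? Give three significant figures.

The wiper splits the pot into (1−α)R = 355.2 kΩ above and αR = 183.8 kΩ below.
Lower section ‖ load = 173.4 kΩ.
V_wiper = 22.8 × 173.4/(355.2 + 173.4) = 7.48 V.

V ≈ 7.48 V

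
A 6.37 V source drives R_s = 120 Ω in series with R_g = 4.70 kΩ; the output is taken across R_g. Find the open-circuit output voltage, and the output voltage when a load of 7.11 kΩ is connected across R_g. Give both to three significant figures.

Unloaded: 6.21 V; loaded: 6.11 V

Open-circuit: V = 6.37 × 4700/(120 + 4700) = 6.21 V.
With the load, R_g becomes R_g‖R_L = 2830 Ω, so V = 6.37 × 2830/2950 = 6.11 V.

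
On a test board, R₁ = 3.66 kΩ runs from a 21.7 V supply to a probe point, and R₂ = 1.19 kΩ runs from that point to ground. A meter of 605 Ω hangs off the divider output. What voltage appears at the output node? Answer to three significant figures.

The load sits in parallel with R₂: R₂‖R_L = (1190 × 605) / (1190 + 605) = 401.1 Ω.
V_out = 21.7 × 401.1 / (3660 + 401.1) = 21.7 × 401.1/4061 = 2.14 V.

V_out ≈ 2.14 V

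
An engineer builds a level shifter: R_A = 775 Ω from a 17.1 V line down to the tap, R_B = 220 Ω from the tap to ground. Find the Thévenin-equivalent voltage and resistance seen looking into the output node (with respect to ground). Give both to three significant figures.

V_th is the open-circuit tap voltage: 17.1 × 220/(775 + 220) = 3.78 V.
With the supply zeroed, R_A and R_B appear in parallel from the tap: R_th = R_A‖R_B = (775 × 220)/995.0 = 171 Ω.

V_th = 3.78 V, R_th = 171 Ω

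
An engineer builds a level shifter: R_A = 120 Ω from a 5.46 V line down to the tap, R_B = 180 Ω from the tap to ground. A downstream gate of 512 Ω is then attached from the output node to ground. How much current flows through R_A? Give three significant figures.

I ≈ 21.6 mA

R_B‖R_L = 133.2 Ω, so the source sees R_A + R_B‖R_L = 253.2 Ω.
I = 5.46 V / 253.2 Ω = 21.6 mA.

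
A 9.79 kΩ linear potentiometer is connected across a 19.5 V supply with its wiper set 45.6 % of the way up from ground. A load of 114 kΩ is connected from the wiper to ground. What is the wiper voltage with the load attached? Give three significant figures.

The wiper splits the pot into (1−α)R = 5.326 kΩ above and αR = 4.464 kΩ below.
Lower section ‖ load = 4.296 kΩ.
V_wiper = 19.5 × 4.296/(5.326 + 4.296) = 8.71 V.

V ≈ 8.71 V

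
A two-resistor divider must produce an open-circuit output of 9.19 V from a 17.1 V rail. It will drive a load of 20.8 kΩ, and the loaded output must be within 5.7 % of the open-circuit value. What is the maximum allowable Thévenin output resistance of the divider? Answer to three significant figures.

R_th ≤ 1.26 kΩ

Loading drop = R_th/(R_th + R_L) ≤ 0.0570, so R_th ≤ R_L · ε/(1−ε) = 20.8 kΩ × 0.0570/0.9430 = 1.26 kΩ.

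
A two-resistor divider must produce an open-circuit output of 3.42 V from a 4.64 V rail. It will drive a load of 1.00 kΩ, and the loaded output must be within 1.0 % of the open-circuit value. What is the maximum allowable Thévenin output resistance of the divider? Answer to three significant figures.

R_th ≤ 10.1 Ω

Loading drop = R_th/(R_th + R_L) ≤ 0.0100, so R_th ≤ R_L · ε/(1−ε) = 1.00 kΩ × 0.0100/0.9900 = 10.1 Ω.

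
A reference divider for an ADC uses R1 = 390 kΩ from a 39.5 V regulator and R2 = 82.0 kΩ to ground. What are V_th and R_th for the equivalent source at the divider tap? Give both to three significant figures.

V_th is the open-circuit tap voltage: 39.5 × 82.0/(390 + 82.0) = 6.86 V.
With the supply zeroed, R1 and R2 appear in parallel from the tap: R_th = R1‖R2 = (390 × 82.0)/472.0 = 67.8 kΩ.

V_th = 6.86 V, R_th = 67.8 kΩ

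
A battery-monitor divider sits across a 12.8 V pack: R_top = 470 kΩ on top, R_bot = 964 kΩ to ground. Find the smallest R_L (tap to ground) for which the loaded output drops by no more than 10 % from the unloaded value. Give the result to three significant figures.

R_L(min) ≈ 2.84 MΩ

Output resistance R_th = R_top‖R_bot = (470 × 964)/1434 = 316.0 kΩ.
The fractional drop is R_th/(R_th + R_L); requiring this ≤ 0.100 gives R_L ≥ R_th(1/0.100 − 1) = 316.0 × 9.000 = 2.84 MΩ.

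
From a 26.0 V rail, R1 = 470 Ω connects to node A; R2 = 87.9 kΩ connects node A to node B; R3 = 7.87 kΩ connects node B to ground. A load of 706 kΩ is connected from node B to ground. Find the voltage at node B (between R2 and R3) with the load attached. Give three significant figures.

V ≈ 2.10 V

At node B, R3 is in parallel with the load: R3‖R_L = 7783 Ω.
Below node A the resistance is R2 + (R3‖R_L) = 95680 Ω, so V_A = 26.0 × 95680/96150 = 25.87 V.
Then V_B = V_A × (R3‖R_L)/(R2 + R3‖R_L) = 25.87 × 7783/95680 = 2.10 V.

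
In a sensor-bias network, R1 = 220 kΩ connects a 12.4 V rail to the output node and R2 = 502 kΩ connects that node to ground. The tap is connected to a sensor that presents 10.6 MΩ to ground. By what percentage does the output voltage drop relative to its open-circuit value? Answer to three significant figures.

1.42 %

The divider's output (Thévenin) resistance is R1‖R2 = 153.0 kΩ.
Fractional drop under load = R_th/(R_th + R_L) = 153.0 / (153.0 + 10600) = 0.01423.
So the output falls by 1.42 %.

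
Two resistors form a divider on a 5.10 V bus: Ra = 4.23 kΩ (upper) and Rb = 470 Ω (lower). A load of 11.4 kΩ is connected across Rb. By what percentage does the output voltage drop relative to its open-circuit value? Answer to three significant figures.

The divider's output (Thévenin) resistance is Ra‖Rb = 423.0 Ω.
Fractional drop under load = R_th/(R_th + R_L) = 423.0 / (423.0 + 11400) = 0.03578.
So the output falls by 3.58 %.

3.58 %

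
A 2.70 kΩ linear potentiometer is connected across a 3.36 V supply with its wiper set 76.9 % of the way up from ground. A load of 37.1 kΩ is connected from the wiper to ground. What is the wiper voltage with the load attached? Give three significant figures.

V ≈ 2.55 V

The wiper splits the pot into (1−α)R = 623.7 Ω above and αR = 2076 Ω below.
Lower section ‖ load = 1966 Ω.
V_wiper = 3.36 × 1966/(623.7 + 1966) = 2.55 V.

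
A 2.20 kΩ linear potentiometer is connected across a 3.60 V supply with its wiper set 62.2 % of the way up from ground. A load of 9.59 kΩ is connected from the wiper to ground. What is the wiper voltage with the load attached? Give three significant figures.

V ≈ 2.12 V

The wiper splits the pot into (1−α)R = 831.6 Ω above and αR = 1368 Ω below.
Lower section ‖ load = 1198 Ω.
V_wiper = 3.60 × 1198/(831.6 + 1198) = 2.12 V.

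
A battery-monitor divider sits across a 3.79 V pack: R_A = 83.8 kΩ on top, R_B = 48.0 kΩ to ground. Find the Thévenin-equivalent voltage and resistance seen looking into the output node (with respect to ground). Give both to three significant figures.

V_th is the open-circuit tap voltage: 3.79 × 48.0/(83.8 + 48.0) = 1.38 V.
With the supply zeroed, R_A and R_B appear in parallel from the tap: R_th = R_A‖R_B = (83.8 × 48.0)/131.8 = 30.5 kΩ.

V_th = 1.38 V, R_th = 30.5 kΩ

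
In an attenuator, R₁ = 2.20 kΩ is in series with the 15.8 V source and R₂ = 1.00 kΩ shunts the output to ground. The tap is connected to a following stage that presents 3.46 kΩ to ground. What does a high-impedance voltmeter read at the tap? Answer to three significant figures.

V_out ≈ 4.12 V

The load sits in parallel with R₂: R₂‖R_L = (1.00 × 3.46) / (1.00 + 3.46) = 0.7758 kΩ.
V_out = 15.8 × 0.7758 / (2.20 + 0.7758) = 15.8 × 0.7758/2.976 = 4.12 V.
(Unloaded it would have been 4.94 V.)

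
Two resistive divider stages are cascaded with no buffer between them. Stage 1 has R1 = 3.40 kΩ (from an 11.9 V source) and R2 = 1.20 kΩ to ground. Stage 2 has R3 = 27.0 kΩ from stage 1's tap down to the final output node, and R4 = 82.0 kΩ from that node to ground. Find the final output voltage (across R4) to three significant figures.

Stage 2 presents R3+R4 = 109.0 kΩ as a load on stage 1's tap.
Stage 1's lower leg becomes R2‖(R3+R4) = 1.187 kΩ, so V_mid = 11.9 × 1.187/4.587 = 3.079 V.
Stage 2 is itself unloaded: V_out = V_mid × R4/(R3+R4) = 3.079 × 82.0/109.0 = 2.32 V.

V_out ≈ 2.32 V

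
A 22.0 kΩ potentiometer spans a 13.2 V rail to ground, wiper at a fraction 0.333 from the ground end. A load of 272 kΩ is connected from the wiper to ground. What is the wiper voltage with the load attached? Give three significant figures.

V ≈ 4.32 V

The wiper splits the pot into (1−α)R = 14.67 kΩ above and αR = 7.326 kΩ below.
Lower section ‖ load = 7.134 kΩ.
V_wiper = 13.2 × 7.134/(14.67 + 7.134) = 4.32 V.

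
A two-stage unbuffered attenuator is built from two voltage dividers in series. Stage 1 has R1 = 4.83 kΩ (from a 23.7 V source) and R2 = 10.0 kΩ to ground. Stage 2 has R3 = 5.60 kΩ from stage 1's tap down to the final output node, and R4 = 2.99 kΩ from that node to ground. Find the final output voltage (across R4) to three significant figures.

V_out ≈ 4.03 V

Stage 2 presents R3+R4 = 8.590 kΩ as a load on stage 1's tap.
Stage 1's lower leg becomes R2‖(R3+R4) = 4.621 kΩ, so V_mid = 23.7 × 4.621/9.451 = 11.59 V.
Stage 2 is itself unloaded: V_out = V_mid × R4/(R3+R4) = 11.59 × 2.99/8.590 = 4.03 V.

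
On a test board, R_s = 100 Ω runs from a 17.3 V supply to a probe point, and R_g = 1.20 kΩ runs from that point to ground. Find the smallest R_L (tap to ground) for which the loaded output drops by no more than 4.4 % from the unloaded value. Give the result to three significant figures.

Output resistance R_th = R_s‖R_g = (100 × 1200)/1300 = 92.31 Ω.
The fractional drop is R_th/(R_th + R_L); requiring this ≤ 0.0440 gives R_L ≥ R_th(1/0.0440 − 1) = 92.31 × 21.73 = 2.01 kΩ.

R_L(min) ≈ 2.01 kΩ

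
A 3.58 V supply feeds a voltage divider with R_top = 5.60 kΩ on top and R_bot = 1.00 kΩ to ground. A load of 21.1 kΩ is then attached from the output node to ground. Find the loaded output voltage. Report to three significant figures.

The load sits in parallel with R_bot: R_bot‖R_L = (1.00 × 21.1) / (1.00 + 21.1) = 0.9548 kΩ.
V_out = 3.58 × 0.9548 / (5.60 + 0.9548) = 3.58 × 0.9548/6.555 = 0.521 V.
(Unloaded it would have been 0.542 V.)

V_out ≈ 0.521 V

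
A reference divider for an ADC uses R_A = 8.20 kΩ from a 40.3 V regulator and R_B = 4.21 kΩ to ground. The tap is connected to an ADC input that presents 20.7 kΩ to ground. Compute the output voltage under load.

V_out ≈ 12.1 V

The load sits in parallel with R_B: R_B‖R_L = (4.21 × 20.7) / (4.21 + 20.7) = 3.498 kΩ.
V_out = 40.3 × 3.498 / (8.20 + 3.498) = 40.3 × 3.498/11.70 = 12.1 V.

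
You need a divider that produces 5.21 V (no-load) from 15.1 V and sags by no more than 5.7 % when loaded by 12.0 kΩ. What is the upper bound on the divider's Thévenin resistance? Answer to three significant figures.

Loading drop = R_th/(R_th + R_L) ≤ 0.0570, so R_th ≤ R_L · ε/(1−ε) = 12.0 kΩ × 0.0570/0.9430 = 725 Ω.
(Any R1, R2 with R2/(R1+R2) = 0.345 and R1‖R2 ≤ 725 Ω will meet the spec.)

R_th ≤ 725 Ω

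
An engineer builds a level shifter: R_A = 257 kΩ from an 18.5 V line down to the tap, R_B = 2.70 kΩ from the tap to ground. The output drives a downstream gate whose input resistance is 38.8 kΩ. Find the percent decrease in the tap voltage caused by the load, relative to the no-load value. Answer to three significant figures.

6.44 %

The divider's output (Thévenin) resistance is R_A‖R_B = 2.672 kΩ.
Fractional drop under load = R_th/(R_th + R_L) = 2.672 / (2.672 + 38.8) = 0.06443.
So the output falls by 6.44 %.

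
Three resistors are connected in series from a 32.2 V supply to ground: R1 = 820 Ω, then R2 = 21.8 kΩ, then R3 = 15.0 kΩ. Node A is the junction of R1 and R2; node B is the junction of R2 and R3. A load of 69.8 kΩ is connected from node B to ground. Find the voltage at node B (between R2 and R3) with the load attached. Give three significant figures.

V ≈ 11.4 V

At node B, R3 is in parallel with the load: R3‖R_L = 12350 Ω.
Below node A the resistance is R2 + (R3‖R_L) = 34150 Ω, so V_A = 32.2 × 34150/34970 = 31.44 V.
Then V_B = V_A × (R3‖R_L)/(R2 + R3‖R_L) = 31.44 × 12350/34150 = 11.4 V.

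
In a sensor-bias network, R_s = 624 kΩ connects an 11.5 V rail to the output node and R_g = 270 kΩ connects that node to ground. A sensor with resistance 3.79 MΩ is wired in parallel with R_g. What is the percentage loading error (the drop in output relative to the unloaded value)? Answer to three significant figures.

The divider's output (Thévenin) resistance is R_s‖R_g = 188.5 kΩ.
Fractional drop under load = R_th/(R_th + R_L) = 188.5 / (188.5 + 3790) = 0.04737.
So the output falls by 4.74 %.

4.74 %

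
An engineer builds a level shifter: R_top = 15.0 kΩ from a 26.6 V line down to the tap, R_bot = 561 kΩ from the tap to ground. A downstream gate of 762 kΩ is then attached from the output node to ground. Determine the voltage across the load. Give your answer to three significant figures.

The load sits in parallel with R_bot: R_bot‖R_L = (561 × 762) / (561 + 762) = 323.1 kΩ.
V_out = 26.6 × 323.1 / (15.0 + 323.1) = 26.6 × 323.1/338.1 = 25.4 V.

V_out ≈ 25.4 V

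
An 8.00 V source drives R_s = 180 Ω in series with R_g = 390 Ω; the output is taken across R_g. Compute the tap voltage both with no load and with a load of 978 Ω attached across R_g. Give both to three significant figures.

Unloaded: 5.47 V; loaded: 4.86 V

Open-circuit: V = 8.00 × 390/(180 + 390) = 5.47 V.
With the load, R_g becomes R_g‖R_L = 278.8 Ω, so V = 8.00 × 278.8/458.8 = 4.86 V.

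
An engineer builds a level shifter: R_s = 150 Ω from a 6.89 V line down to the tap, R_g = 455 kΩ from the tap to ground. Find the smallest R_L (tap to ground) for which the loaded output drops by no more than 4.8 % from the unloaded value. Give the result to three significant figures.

Output resistance R_th = R_s‖R_g = (150 × 455000)/455200 = 150.0 Ω.
The fractional drop is R_th/(R_th + R_L); requiring this ≤ 0.0480 gives R_L ≥ R_th(1/0.0480 − 1) = 150.0 × 19.83 = 2.97 kΩ.

R_L(min) ≈ 2.97 kΩ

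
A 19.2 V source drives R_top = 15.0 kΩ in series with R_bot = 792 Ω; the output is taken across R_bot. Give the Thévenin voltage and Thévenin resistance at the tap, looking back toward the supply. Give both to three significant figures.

V_th is the open-circuit tap voltage: 19.2 × 792/(15000 + 792) = 0.963 V.
With the supply zeroed, R_top and R_bot appear in parallel from the tap: R_th = R_top‖R_bot = (15000 × 792)/15790 = 752 Ω.

V_th = 0.963 V, R_th = 752 Ω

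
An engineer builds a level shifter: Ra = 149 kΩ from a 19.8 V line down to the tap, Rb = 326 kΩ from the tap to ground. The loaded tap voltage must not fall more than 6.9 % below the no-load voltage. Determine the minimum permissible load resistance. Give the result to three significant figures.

R_L(min) ≈ 1.38 MΩ

Output resistance R_th = Ra‖Rb = (149 × 326)/475.0 = 102.3 kΩ.
The fractional drop is R_th/(R_th + R_L); requiring this ≤ 0.0690 gives R_L ≥ R_th(1/0.0690 − 1) = 102.3 × 13.49 = 1.38 MΩ.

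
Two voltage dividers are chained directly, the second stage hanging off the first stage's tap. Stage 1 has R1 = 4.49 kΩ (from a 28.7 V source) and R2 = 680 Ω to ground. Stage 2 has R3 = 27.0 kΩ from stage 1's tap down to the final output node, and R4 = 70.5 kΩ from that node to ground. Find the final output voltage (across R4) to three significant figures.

Stage 2 presents R3+R4 = 97500 Ω as a load on stage 1's tap.
Stage 1's lower leg becomes R2‖(R3+R4) = 675.3 Ω, so V_mid = 28.7 × 675.3/5165 = 3.752 V.
Stage 2 is itself unloaded: V_out = V_mid × R4/(R3+R4) = 3.752 × 70500/97500 = 2.71 V.

V_out ≈ 2.71 V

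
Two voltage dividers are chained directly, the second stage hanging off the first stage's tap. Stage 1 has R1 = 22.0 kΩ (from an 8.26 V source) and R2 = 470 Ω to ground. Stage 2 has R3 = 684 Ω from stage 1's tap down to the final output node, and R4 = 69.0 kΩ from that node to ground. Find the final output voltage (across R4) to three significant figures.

Stage 2 presents R3+R4 = 69680 Ω as a load on stage 1's tap.
Stage 1's lower leg becomes R2‖(R3+R4) = 466.9 Ω, so V_mid = 8.26 × 466.9/22470 = 0.1716 V.
Stage 2 is itself unloaded: V_out = V_mid × R4/(R3+R4) = 0.1716 × 69000/69680 = 0.170 V.

V_out ≈ 0.170 V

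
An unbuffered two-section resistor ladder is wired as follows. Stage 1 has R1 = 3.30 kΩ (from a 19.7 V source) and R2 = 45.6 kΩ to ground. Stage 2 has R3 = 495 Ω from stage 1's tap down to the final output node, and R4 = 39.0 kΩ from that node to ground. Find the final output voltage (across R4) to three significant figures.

Stage 2 presents R3+R4 = 39500 Ω as a load on stage 1's tap.
Stage 1's lower leg becomes R2‖(R3+R4) = 21160 Ω, so V_mid = 19.7 × 21160/24460 = 17.04 V.
Stage 2 is itself unloaded: V_out = V_mid × R4/(R3+R4) = 17.04 × 39000/39500 = 16.8 V.

V_out ≈ 16.8 V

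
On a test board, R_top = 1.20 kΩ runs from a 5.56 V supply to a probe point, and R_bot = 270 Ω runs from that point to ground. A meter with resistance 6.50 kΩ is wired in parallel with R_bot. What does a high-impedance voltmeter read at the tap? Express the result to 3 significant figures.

V_out ≈ 0.988 V

The load sits in parallel with R_bot: R_bot‖R_L = (270 × 6500) / (270 + 6500) = 259.2 Ω.
V_out = 5.56 × 259.2 / (1200 + 259.2) = 5.56 × 259.2/1459 = 0.988 V.
(Unloaded it would have been 1.02 V.)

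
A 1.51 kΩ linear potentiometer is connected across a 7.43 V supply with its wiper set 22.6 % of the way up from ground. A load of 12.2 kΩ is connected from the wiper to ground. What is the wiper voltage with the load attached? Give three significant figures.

The wiper splits the pot into (1−α)R = 1169 Ω above and αR = 341.3 Ω below.
Lower section ‖ load = 332.0 Ω.
V_wiper = 7.43 × 332.0/(1169 + 332.0) = 1.64 V.

V ≈ 1.64 V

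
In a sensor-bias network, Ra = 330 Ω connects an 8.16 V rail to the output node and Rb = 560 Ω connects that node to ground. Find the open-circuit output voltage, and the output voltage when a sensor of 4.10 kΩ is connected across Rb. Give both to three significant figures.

Unloaded: 5.13 V; loaded: 4.89 V

Open-circuit: V = 8.16 × 560/(330 + 560) = 5.13 V.
With the load, Rb becomes Rb‖R_L = 492.7 Ω, so V = 8.16 × 492.7/822.7 = 4.89 V.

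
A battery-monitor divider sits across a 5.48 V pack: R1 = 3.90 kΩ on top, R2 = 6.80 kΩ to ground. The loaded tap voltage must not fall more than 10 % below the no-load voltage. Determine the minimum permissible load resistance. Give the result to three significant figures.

R_L(min) ≈ 22.3 kΩ

Output resistance R_th = R1‖R2 = (3.90 × 6.80)/10.70 = 2.479 kΩ.
The fractional drop is R_th/(R_th + R_L); requiring this ≤ 0.100 gives R_L ≥ R_th(1/0.100 − 1) = 2.479 × 9.000 = 22.3 kΩ.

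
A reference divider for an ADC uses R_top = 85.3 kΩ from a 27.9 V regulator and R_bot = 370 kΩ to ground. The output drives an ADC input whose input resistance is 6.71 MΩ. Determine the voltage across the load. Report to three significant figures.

The load sits in parallel with R_bot: R_bot‖R_L = (370 × 6710) / (370 + 6710) = 350.7 kΩ.
V_out = 27.9 × 350.7 / (85.3 + 350.7) = 27.9 × 350.7/436.0 = 22.4 V.

V_out ≈ 22.4 V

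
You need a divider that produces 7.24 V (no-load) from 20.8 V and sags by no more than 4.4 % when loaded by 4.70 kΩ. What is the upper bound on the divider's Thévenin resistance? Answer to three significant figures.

R_th ≤ 216 Ω

Loading drop = R_th/(R_th + R_L) ≤ 0.0440, so R_th ≤ R_L · ε/(1−ε) = 4.70 kΩ × 0.0440/0.9560 = 216 Ω.
(Any R1, R2 with R2/(R1+R2) = 0.348 and R1‖R2 ≤ 216 Ω will meet the spec.)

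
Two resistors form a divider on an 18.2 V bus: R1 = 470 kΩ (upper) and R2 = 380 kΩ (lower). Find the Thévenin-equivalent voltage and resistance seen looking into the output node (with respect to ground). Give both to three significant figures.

V_th is the open-circuit tap voltage: 18.2 × 380/(470 + 380) = 8.14 V.
With the supply zeroed, R1 and R2 appear in parallel from the tap: R_th = R1‖R2 = (470 × 380)/850.0 = 210 kΩ.

V_th = 8.14 V, R_th = 210 kΩ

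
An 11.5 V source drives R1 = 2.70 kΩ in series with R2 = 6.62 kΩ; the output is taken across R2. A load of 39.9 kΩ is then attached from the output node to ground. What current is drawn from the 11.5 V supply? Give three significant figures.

R2‖R_L = 5.678 kΩ, so the source sees R1 + R2‖R_L = 8.378 kΩ.
I = 11.5 V / 8.378 kΩ = 1.37 mA.

I ≈ 1.37 mA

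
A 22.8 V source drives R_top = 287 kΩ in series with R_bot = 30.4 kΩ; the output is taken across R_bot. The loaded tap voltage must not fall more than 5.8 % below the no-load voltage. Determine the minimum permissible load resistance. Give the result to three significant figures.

R_L(min) ≈ 446 kΩ

Output resistance R_th = R_top‖R_bot = (287 × 30.4)/317.4 = 27.49 kΩ.
The fractional drop is R_th/(R_th + R_L); requiring this ≤ 0.0580 gives R_L ≥ R_th(1/0.0580 − 1) = 27.49 × 16.24 = 446 kΩ.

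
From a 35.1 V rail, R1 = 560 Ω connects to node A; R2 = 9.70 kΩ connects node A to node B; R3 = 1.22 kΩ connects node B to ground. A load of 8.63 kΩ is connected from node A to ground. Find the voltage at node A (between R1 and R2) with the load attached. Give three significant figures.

Below node A the series string R2+R3 = 10920 Ω sits in parallel with the 8630 Ω load: 4820 Ω.
V_A = 35.1 × 4820/(560 + 4820) = 31.4 V.

V ≈ 31.4 V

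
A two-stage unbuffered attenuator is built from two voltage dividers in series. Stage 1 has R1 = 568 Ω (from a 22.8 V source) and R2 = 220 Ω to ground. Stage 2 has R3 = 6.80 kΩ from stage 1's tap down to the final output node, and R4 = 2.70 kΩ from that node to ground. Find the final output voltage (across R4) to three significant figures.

V_out ≈ 1.78 V

Stage 2 presents R3+R4 = 9500 Ω as a load on stage 1's tap.
Stage 1's lower leg becomes R2‖(R3+R4) = 215.0 Ω, so V_mid = 22.8 × 215.0/783.0 = 6.261 V.
Stage 2 is itself unloaded: V_out = V_mid × R4/(R3+R4) = 6.261 × 2700/9500 = 1.78 V.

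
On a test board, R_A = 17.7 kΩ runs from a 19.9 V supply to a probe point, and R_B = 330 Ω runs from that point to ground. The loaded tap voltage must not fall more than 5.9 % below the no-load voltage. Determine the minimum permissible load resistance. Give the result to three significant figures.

Output resistance R_th = R_A‖R_B = (17700 × 330)/18030 = 324.0 Ω.
The fractional drop is R_th/(R_th + R_L); requiring this ≤ 0.0590 gives R_L ≥ R_th(1/0.0590 − 1) = 324.0 × 15.95 = 5.17 kΩ.

R_L(min) ≈ 5.17 kΩ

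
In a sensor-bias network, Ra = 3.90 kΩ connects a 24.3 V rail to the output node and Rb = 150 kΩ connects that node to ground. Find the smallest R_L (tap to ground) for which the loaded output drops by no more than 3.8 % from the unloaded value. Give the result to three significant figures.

R_L(min) ≈ 96.2 kΩ

Output resistance R_th = Ra‖Rb = (3.90 × 150)/153.9 = 3.801 kΩ.
The fractional drop is R_th/(R_th + R_L); requiring this ≤ 0.0380 gives R_L ≥ R_th(1/0.0380 − 1) = 3.801 × 25.32 = 96.2 kΩ.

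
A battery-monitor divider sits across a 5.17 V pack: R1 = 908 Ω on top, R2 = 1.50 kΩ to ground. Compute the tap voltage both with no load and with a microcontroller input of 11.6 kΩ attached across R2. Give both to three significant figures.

Unloaded: 3.22 V; loaded: 3.07 V

Open-circuit: V = 5.17 × 1500/(908 + 1500) = 3.22 V.
With the load, R2 becomes R2‖R_L = 1328 Ω, so V = 5.17 × 1328/2236 = 3.07 V.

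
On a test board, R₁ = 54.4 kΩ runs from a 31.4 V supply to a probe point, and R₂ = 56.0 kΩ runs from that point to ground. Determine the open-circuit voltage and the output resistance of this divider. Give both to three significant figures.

V_th is the open-circuit tap voltage: 31.4 × 56.0/(54.4 + 56.0) = 15.9 V.
With the supply zeroed, R₁ and R₂ appear in parallel from the tap: R_th = R₁‖R₂ = (54.4 × 56.0)/110.4 = 27.6 kΩ.

V_th = 15.9 V, R_th = 27.6 kΩ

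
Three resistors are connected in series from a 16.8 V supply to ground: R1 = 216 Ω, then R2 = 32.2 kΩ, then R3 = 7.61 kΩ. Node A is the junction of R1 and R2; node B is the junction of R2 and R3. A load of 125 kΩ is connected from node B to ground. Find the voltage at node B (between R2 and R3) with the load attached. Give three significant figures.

At node B, R3 is in parallel with the load: R3‖R_L = 7173 Ω.
Below node A the resistance is R2 + (R3‖R_L) = 39370 Ω, so V_A = 16.8 × 39370/39590 = 16.71 V.
Then V_B = V_A × (R3‖R_L)/(R2 + R3‖R_L) = 16.71 × 7173/39370 = 3.04 V.

V ≈ 3.04 V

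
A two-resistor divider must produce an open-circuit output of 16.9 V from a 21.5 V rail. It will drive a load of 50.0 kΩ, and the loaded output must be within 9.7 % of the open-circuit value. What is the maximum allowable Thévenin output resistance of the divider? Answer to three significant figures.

Loading drop = R_th/(R_th + R_L) ≤ 0.0970, so R_th ≤ R_L · ε/(1−ε) = 50.0 kΩ × 0.0970/0.9030 = 5.37 kΩ.

R_th ≤ 5.37 kΩ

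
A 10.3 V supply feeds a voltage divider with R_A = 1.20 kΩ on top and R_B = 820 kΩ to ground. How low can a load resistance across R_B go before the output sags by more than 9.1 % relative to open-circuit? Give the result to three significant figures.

R_L(min) ≈ 12.0 kΩ

Output resistance R_th = R_A‖R_B = (1.20 × 820)/821.2 = 1.198 kΩ.
The fractional drop is R_th/(R_th + R_L); requiring this ≤ 0.0910 gives R_L ≥ R_th(1/0.0910 − 1) = 1.198 × 9.989 = 12.0 kΩ.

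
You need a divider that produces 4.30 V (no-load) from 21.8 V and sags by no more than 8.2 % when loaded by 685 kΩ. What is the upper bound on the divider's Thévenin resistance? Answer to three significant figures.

Loading drop = R_th/(R_th + R_L) ≤ 0.0820, so R_th ≤ R_L · ε/(1−ε) = 685 kΩ × 0.0820/0.9180 = 61.2 kΩ.

R_th ≤ 61.2 kΩ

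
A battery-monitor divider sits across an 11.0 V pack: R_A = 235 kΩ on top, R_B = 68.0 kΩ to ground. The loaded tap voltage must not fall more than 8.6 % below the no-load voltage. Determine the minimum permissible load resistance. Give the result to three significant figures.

Output resistance R_th = R_A‖R_B = (235 × 68.0)/303.0 = 52.74 kΩ.
The fractional drop is R_th/(R_th + R_L); requiring this ≤ 0.0860 gives R_L ≥ R_th(1/0.0860 − 1) = 52.74 × 10.63 = 561 kΩ.

R_L(min) ≈ 561 kΩ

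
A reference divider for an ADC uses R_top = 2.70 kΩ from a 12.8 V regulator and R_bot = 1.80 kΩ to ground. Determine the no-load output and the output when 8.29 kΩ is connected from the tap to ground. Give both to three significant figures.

Unloaded: 5.12 V; loaded: 4.53 V

Open-circuit: V = 12.8 × 1.80/(2.70 + 1.80) = 5.12 V.
With the load, R_bot becomes R_bot‖R_L = 1.479 kΩ, so V = 12.8 × 1.479/4.179 = 4.53 V.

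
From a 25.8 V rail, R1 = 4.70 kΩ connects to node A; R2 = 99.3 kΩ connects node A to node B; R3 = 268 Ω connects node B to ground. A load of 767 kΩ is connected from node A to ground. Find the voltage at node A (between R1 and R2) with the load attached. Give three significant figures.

V ≈ 24.5 V

Below node A the series string R2+R3 = 99570 Ω sits in parallel with the 767000 Ω load: 88130 Ω.
V_A = 25.8 × 88130/(4700 + 88130) = 24.5 V.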